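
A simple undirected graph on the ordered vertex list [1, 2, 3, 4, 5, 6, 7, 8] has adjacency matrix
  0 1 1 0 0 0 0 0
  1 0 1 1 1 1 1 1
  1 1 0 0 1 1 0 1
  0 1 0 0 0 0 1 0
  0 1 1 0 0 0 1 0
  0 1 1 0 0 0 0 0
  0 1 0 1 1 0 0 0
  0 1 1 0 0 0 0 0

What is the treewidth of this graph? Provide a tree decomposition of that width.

Each bag holds 3 vertices, so the decomposition has width 2, which upper-bounds the treewidth. For the lower bound, the 3 vertices {2, 3, 8} are pairwise adjacent, and any tree decomposition puts a clique entirely inside one bag — forcing width ≥ 2. Combining the bounds, tw(G) = 2.

Treewidth 2.
Bags: B1 = {1, 2, 3}  B2 = {2, 3, 5}  B3 = {2, 5, 7}  B4 = {2, 4, 7}  B5 = {2, 3, 6}  B6 = {2, 3, 8}
Tree: B1–B2, B2–B3, B3–B4, B1–B5, B1–B6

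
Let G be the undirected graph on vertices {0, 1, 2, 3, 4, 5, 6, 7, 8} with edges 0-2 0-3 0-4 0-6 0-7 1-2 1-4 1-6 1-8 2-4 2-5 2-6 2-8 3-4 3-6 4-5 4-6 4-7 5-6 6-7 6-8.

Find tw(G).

3

A width-3 tree decomposition is:
Bags: B1 = {0, 3, 4, 6}  B2 = {0, 2, 4, 6}  B3 = {1, 2, 4, 6}  B4 = {1, 2, 6, 8}  B5 = {0, 4, 6, 7}  B6 = {2, 4, 5, 6}
Tree: B1–B2, B2–B3, B3–B4, B2–B5, B3–B6
Each bag holds 4 vertices, so the decomposition has width 3, which upper-bounds the treewidth. For the lower bound, the 4 vertices {1, 2, 6, 8} are pairwise adjacent, and any tree decomposition puts a clique entirely inside one bag — forcing width ≥ 3. The upper and lower bounds meet at 3, so that is the treewidth.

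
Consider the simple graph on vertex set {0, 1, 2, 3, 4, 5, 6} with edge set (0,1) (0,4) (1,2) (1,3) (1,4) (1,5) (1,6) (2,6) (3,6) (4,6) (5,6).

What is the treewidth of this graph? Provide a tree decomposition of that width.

Treewidth 2.
One such decomposition:
Bags: B1 = {1, 4, 6}  B2 = {1, 2, 6}  B3 = {1, 5, 6}  B4 = {1, 3, 6}  B5 = {0, 1, 4}
Tree: B1–B2, B1–B3, B1–B4, B1–B5

Every bag has size at most 3, so the width is 3 − 1 = 2 and tw(G) ≤ 2. On the other hand G contains the 3-clique {0, 1, 4}. A clique must lie in a single bag of any decomposition, so no decomposition can have width below 2. Combining the bounds, tw(G) = 2.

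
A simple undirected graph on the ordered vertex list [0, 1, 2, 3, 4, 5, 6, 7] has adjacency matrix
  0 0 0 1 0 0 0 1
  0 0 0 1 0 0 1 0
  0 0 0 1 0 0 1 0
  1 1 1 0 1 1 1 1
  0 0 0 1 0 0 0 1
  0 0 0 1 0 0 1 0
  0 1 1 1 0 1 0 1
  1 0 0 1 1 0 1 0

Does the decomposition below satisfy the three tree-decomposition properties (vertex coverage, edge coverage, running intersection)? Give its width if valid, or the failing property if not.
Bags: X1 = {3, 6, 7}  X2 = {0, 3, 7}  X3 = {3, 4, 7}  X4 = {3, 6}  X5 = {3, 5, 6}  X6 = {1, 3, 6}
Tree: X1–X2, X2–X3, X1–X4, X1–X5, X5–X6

A tree decomposition must satisfy three properties: every vertex lies in some bag; for every edge, both endpoints lie together in some bag; and for every vertex, the bags containing it form a connected subtree. Here vertex 2 appears in no bag, so the decomposition is invalid.

No — vertex 2 appears in no bag.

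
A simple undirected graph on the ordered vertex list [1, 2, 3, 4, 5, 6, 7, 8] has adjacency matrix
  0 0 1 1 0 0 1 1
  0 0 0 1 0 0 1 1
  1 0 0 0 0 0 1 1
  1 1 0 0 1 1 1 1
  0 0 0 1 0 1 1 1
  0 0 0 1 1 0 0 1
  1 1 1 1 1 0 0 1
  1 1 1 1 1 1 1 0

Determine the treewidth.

A width-3 tree decomposition is:
Bags: B1 = {1, 4, 7, 8}  B2 = {2, 4, 7, 8}  B3 = {4, 5, 7, 8}  B4 = {4, 5, 6, 8}  B5 = {1, 3, 7, 8}
Tree: B1–B2, B2–B3, B3–B4, B1–B5
Each bag holds 4 vertices, so the decomposition has width 3, which upper-bounds the treewidth. For the lower bound, the 4 vertices {1, 3, 7, 8} are pairwise adjacent, and any tree decomposition puts a clique entirely inside one bag — forcing width ≥ 3. Hence tw(G) = 3 exactly.

3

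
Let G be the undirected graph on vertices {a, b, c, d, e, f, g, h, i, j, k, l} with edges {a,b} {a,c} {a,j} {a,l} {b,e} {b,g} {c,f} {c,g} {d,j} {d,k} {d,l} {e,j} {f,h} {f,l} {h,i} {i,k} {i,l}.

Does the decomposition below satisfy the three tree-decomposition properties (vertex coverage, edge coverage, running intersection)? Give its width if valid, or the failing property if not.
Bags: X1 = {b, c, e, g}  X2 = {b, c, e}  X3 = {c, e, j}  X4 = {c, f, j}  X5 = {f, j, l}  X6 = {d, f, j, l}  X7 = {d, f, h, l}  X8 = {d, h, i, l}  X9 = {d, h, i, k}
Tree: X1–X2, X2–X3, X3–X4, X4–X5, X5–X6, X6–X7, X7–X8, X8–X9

A tree decomposition must satisfy three properties: every vertex lies in some bag; for every edge, both endpoints lie together in some bag; and for every vertex, the bags containing it form a connected subtree. Here vertex a appears in no bag, so the decomposition is invalid.

No — vertex a appears in no bag.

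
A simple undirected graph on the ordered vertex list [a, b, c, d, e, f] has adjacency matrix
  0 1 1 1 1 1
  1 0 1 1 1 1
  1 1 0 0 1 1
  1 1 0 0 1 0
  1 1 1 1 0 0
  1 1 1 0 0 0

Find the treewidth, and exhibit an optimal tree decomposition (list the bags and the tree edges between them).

Treewidth 3.
One such decomposition:
Bags: B1 = {a, b, d, e}  B2 = {a, b, c, e}  B3 = {a, b, c, f}
Tree: B1–B2, B2–B3

Every bag has size at most 4, so the width is 4 − 1 = 3 and tw(G) ≤ 3. For the lower bound, the 4 vertices {a, b, d, e} are pairwise adjacent, and any tree decomposition puts a clique entirely inside one bag — forcing width ≥ 3. Combining the bounds, tw(G) = 3.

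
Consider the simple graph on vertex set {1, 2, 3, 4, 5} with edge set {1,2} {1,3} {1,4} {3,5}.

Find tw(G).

1

A width-1 tree decomposition is:
Bags: B1 = {1, 3}  B2 = {1, 4}  B3 = {3, 5}  B4 = {1, 2}
Tree: B1–B2, B1–B3, B2–B4
Every bag has size at most 2, so the width is 2 − 1 = 1 and tw(G) ≤ 1. Since G has at least one edge (e.g. 3–1), it is not an edgeless graph, so tw(G) ≥ 1. Combining the bounds, tw(G) = 1.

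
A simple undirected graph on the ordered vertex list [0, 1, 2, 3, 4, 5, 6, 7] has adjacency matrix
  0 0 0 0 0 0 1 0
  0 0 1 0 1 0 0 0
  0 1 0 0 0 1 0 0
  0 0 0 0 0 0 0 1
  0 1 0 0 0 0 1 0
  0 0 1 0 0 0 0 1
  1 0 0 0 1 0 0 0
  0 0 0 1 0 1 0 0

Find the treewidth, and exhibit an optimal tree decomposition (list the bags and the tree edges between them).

Treewidth 1.
Bags: B1 = {3, 7}  B2 = {5, 7}  B3 = {2, 5}  B4 = {1, 2}  B5 = {1, 4}  B6 = {4, 6}  B7 = {0, 6}
Tree: B1–B2, B2–B3, B3–B4, B4–B5, B5–B6, B6–B7

Every bag has size at most 2, so the width is 2 − 1 = 1 and tw(G) ≤ 1. G has an edge, so its treewidth is at least 1. Combining the bounds, tw(G) = 1.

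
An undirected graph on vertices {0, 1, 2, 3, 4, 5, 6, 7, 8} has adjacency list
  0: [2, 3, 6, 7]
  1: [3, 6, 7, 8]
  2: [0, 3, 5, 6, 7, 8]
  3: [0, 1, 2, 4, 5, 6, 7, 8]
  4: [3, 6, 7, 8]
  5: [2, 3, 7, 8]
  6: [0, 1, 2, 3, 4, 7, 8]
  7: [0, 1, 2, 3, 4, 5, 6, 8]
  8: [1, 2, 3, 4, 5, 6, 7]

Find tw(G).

4

A width-4 tree decomposition is:
Bags: B1 = {2, 3, 6, 7, 8}  B2 = {1, 3, 6, 7, 8}  B3 = {3, 4, 6, 7, 8}  B4 = {2, 3, 5, 7, 8}  B5 = {0, 2, 3, 6, 7}
Tree: B1–B2, B1–B3, B1–B4, B1–B5
The largest bag has 5 vertices, giving width 4; this decomposition certifies tw(G) ≤ 4. Conversely, {2, 3, 5, 7, 8} is a clique of size 5, and the vertices of any clique must share a bag in every tree decomposition; so some bag has ≥ 5 vertices and tw(G) ≥ 4. Hence tw(G) = 4 exactly.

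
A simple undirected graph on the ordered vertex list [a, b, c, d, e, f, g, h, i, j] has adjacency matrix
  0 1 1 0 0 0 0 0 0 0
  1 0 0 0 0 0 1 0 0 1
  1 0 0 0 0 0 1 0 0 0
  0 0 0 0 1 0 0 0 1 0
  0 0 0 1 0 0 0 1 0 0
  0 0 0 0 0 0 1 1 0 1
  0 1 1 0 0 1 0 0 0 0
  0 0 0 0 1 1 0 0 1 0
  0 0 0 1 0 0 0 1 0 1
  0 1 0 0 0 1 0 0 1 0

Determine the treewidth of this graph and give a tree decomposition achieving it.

Treewidth 2.
Bags: B1 = {d, e, i}  B2 = {e, h, i}  B3 = {h, i, j}  B4 = {f, h, j}  B5 = {b, f, j}  B6 = {b, f, g}  B7 = {a, b, g}  B8 = {a, c, g}
Tree: B1–B2, B2–B3, B3–B4, B4–B5, B5–B6, B6–B7, B7–B8

The largest bag has 3 vertices, giving width 2; this decomposition certifies tw(G) ≤ 2. The edges d–e–h–i–d form a cycle, so G is not a tree and its treewidth is at least 2. Combining the bounds, tw(G) = 2.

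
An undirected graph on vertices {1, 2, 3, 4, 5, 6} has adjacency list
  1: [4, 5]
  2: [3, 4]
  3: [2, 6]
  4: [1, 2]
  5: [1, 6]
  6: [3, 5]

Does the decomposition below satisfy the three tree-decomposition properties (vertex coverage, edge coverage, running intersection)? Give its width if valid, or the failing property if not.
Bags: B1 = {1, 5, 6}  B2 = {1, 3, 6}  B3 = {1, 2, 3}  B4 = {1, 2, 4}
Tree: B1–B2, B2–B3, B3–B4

Yes; width 2.

Vertex coverage: the bags together contain {1, 2, 3, 4, 5, 6}, the full vertex set. Edge coverage: each edge of G has both endpoints in at least one bag. Running intersection: for every vertex, the bags containing it form a connected subtree. All three properties hold, so this is a valid tree decomposition of width max|bag| − 1 = 2, and hence tw(G) ≤ 2.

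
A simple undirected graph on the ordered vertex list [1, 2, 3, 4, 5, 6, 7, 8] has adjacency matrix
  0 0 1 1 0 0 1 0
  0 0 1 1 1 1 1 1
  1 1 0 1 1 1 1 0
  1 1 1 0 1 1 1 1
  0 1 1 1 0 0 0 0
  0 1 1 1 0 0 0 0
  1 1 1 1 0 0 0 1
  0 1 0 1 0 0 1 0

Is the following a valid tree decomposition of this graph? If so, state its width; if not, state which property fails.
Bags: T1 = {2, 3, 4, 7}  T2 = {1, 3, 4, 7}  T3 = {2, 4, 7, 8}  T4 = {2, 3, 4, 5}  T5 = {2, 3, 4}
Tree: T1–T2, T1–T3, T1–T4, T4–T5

No — vertex 6 appears in no bag.

A tree decomposition must satisfy three properties: every vertex lies in some bag; for every edge, both endpoints lie together in some bag; and for every vertex, the bags containing it form a connected subtree. Here vertex 6 appears in no bag, so the decomposition is invalid.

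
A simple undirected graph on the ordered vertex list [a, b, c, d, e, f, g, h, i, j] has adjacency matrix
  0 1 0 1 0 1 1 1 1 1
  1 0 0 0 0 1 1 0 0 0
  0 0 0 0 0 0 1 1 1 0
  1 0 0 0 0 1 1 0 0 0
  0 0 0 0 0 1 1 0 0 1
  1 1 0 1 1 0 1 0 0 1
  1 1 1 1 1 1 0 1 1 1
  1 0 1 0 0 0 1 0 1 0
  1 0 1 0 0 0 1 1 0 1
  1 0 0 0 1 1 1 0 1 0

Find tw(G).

A width-3 tree decomposition is:
Bags: B1 = {a, g, h, i}  B2 = {a, g, i, j}  B3 = {c, g, h, i}  B4 = {a, f, g, j}  B5 = {a, d, f, g}  B6 = {a, b, f, g}  B7 = {e, f, g, j}
Tree: B1–B2, B1–B3, B2–B4, B4–B5, B4–B6, B4–B7
Each bag holds 4 vertices, so the decomposition has width 3, which upper-bounds the treewidth. On the other hand G contains the 4-clique {e, f, g, j}. A clique must lie in a single bag of any decomposition, so no decomposition can have width below 3. Hence tw(G) = 3 exactly.

3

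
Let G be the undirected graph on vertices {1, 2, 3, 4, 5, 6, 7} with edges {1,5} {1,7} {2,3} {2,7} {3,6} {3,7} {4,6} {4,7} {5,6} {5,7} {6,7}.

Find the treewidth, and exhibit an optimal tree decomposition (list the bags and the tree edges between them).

Treewidth 2.
Bags: B1 = {1, 5, 7}  B2 = {5, 6, 7}  B3 = {4, 6, 7}  B4 = {3, 6, 7}  B5 = {2, 3, 7}
Tree: B1–B2, B2–B3, B3–B4, B4–B5

Every bag has size at most 3, so the width is 3 − 1 = 2 and tw(G) ≤ 2. For the lower bound, the 3 vertices {1, 5, 7} are pairwise adjacent, and any tree decomposition puts a clique entirely inside one bag — forcing width ≥ 2. Combining the bounds, tw(G) = 2.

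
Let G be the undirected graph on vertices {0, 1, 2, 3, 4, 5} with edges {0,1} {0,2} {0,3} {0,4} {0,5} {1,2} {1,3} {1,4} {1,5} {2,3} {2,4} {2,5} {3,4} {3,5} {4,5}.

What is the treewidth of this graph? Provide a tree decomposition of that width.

A single bag containing all 6 vertices is trivially a valid decomposition of width 5. Conversely, {0, 1, 2, 3, 4, 5} is a clique of size 6, and the vertices of any clique must share a bag in every tree decomposition; so some bag has ≥ 6 vertices and tw(G) ≥ 5. Hence tw(G) = 5 exactly.

Treewidth 5.
One optimal decomposition is:
Bags: B1 = {0, 1, 2, 3, 4, 5}
Tree: (single bag)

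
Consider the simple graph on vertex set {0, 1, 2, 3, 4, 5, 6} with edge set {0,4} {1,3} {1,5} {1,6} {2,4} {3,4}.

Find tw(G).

A width-1 tree decomposition is:
Bags: B1 = {3, 4}  B2 = {1, 3}  B3 = {1, 5}  B4 = {0, 4}  B5 = {1, 6}  B6 = {2, 4}
Tree: B1–B2, B2–B3, B1–B4, B3–B5, B1–B6
The largest bag has 2 vertices, giving width 1; this decomposition certifies tw(G) ≤ 1. Any graph with an edge has treewidth ≥ 1, and G has the edge 3–4. Combining the bounds, tw(G) = 1.

1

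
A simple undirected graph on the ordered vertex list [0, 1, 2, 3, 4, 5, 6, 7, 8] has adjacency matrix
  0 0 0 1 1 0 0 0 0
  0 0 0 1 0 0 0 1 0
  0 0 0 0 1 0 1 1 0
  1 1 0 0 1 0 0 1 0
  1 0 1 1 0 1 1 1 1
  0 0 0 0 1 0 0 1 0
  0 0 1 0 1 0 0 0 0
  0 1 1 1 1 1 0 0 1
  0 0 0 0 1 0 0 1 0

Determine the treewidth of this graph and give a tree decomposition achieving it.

Treewidth 2.
One such decomposition:
Bags: B1 = {3, 4, 7}  B2 = {4, 5, 7}  B3 = {0, 3, 4}  B4 = {1, 3, 7}  B5 = {4, 7, 8}  B6 = {2, 4, 7}  B7 = {2, 4, 6}
Tree: B1–B2, B1–B3, B1–B4, B2–B5, B1–B6, B6–B7

The largest bag has 3 vertices, giving width 2; this decomposition certifies tw(G) ≤ 2. Conversely, {1, 3, 7} is a clique of size 3, and the vertices of any clique must share a bag in every tree decomposition; so some bag has ≥ 3 vertices and tw(G) ≥ 2. Therefore the treewidth is 2.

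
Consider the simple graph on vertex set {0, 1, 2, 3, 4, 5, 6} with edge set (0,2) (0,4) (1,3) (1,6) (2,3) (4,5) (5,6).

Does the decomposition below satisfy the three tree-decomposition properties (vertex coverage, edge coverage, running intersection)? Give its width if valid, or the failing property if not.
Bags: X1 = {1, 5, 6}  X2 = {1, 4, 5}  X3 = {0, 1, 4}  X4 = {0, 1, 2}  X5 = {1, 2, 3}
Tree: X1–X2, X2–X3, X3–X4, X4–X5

Yes; width 2.

Vertex coverage: the bags together contain {0, 1, 2, 3, 4, 5, 6}, the full vertex set. Edge coverage: each edge of G has both endpoints in at least one bag. Running intersection: for every vertex, the bags containing it form a connected subtree. All three properties hold, so this is a valid tree decomposition of width max|bag| − 1 = 2, and hence tw(G) ≤ 2.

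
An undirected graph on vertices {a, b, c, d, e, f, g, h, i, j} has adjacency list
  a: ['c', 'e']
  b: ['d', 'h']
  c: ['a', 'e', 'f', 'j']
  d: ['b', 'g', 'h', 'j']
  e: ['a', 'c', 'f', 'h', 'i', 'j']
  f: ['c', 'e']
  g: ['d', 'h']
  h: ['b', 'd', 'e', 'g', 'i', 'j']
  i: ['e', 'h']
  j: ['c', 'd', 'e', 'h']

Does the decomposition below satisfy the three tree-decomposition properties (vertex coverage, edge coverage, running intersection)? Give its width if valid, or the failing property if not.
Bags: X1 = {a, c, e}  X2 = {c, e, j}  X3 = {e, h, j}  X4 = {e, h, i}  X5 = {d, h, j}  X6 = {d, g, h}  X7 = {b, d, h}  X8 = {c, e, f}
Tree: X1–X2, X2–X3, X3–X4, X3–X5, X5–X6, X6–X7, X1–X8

Yes; width 2.

Checking the three conditions: (i) the bags cover all of {a, b, c, d, e, f, g, h, i, j}; (ii) for each edge, some bag contains both endpoints; (iii) the bags containing any fixed vertex form a subtree. All hold, so the decomposition is valid with width 3 − 1 = 2.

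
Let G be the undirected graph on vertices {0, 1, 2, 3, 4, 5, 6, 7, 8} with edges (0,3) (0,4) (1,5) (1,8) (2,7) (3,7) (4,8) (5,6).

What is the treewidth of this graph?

A width-1 tree decomposition is:
Bags: B1 = {5, 6}  B2 = {1, 5}  B3 = {1, 8}  B4 = {4, 8}  B5 = {0, 4}  B6 = {0, 3}  B7 = {3, 7}  B8 = {2, 7}
Tree: B1–B2, B2–B3, B3–B4, B4–B5, B5–B6, B6–B7, B7–B8
Each bag holds 2 vertices, so the decomposition has width 1, which upper-bounds the treewidth. Any graph with an edge has treewidth ≥ 1, and G has the edge 6–5. Hence tw(G) = 1 exactly.

1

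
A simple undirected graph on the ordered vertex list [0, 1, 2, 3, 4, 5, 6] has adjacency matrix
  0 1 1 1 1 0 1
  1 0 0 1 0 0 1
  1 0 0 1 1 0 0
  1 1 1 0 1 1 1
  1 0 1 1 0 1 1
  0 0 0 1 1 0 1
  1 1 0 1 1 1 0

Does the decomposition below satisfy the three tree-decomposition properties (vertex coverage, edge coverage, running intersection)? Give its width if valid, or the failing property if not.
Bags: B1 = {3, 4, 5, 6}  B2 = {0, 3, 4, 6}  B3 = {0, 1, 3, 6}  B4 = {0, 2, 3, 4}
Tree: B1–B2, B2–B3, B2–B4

Vertex coverage: the bags together contain {0, 1, 2, 3, 4, 5, 6}, the full vertex set. Edge coverage: each edge of G has both endpoints in at least one bag. Running intersection: for every vertex, the bags containing it form a connected subtree. All three properties hold, so this is a valid tree decomposition of width max|bag| − 1 = 3, and hence tw(G) ≤ 3.

Yes; width 3.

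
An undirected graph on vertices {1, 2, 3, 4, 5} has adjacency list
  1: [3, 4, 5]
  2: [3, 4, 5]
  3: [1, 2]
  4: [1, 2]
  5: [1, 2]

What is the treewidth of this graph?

A width-2 tree decomposition is:
Bags: B1 = {1, 2, 5}  B2 = {1, 2, 3}  B3 = {1, 2, 4}
Tree: B1–B2, B2–B3
Each bag holds 3 vertices, so the decomposition has width 2, which upper-bounds the treewidth. The edges 1–5–2–3–1 form a cycle, so G is not a tree and its treewidth is at least 2. Hence tw(G) = 2 exactly.

2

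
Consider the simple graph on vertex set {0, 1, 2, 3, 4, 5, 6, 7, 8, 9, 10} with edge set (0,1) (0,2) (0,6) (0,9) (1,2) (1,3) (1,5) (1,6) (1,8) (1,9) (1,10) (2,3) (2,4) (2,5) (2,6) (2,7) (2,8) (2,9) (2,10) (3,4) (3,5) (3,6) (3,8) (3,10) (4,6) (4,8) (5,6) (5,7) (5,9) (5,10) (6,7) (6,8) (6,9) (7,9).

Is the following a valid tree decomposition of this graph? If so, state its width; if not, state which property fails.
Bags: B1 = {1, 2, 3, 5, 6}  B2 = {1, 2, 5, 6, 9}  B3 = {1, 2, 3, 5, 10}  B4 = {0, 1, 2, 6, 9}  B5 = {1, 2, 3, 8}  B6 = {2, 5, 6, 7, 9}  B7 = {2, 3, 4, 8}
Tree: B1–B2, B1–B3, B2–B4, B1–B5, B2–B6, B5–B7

A tree decomposition must satisfy three properties: every vertex lies in some bag; for every edge, both endpoints lie together in some bag; and for every vertex, the bags containing it form a connected subtree. Here edge (6,8) lies in no bag, so the decomposition is invalid.

No — edge (6,8) lies in no bag.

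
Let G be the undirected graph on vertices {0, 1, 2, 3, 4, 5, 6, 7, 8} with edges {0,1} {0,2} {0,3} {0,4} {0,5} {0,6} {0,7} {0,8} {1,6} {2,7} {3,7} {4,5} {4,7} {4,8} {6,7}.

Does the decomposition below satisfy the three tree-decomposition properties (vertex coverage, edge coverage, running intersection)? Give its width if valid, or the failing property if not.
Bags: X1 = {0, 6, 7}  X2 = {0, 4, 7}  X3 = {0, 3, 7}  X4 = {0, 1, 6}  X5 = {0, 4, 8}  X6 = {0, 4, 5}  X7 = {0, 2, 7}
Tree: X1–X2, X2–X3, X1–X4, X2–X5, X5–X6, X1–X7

Every vertex of G appears in some bag (union = {0, 1, 2, 3, 4, 5, 6, 7, 8}); every edge is covered by a bag; and for each vertex v the set of bags containing v is connected in the bag tree. The decomposition is therefore valid. The largest bag has 3 vertices, so the width is 2.

Yes; width 2.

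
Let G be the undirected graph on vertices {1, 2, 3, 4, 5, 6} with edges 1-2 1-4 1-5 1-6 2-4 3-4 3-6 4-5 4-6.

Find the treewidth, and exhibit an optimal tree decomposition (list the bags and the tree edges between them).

The largest bag has 3 vertices, giving width 2; this decomposition certifies tw(G) ≤ 2. On the other hand G contains the 3-clique {1, 2, 4}. A clique must lie in a single bag of any decomposition, so no decomposition can have width below 2. Combining the bounds, tw(G) = 2.

Treewidth 2.
One optimal decomposition is:
Bags: B1 = {1, 4, 6}  B2 = {1, 4, 5}  B3 = {3, 4, 6}  B4 = {1, 2, 4}
Tree: B1–B2, B1–B3, B1–B4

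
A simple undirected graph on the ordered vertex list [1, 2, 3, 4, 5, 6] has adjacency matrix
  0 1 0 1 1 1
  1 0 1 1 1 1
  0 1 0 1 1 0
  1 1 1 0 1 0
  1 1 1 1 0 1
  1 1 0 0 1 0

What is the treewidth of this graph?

A width-3 tree decomposition is:
Bags: B1 = {1, 2, 4, 5}  B2 = {2, 3, 4, 5}  B3 = {1, 2, 5, 6}
Tree: B1–B2, B1–B3
Every bag has size at most 4, so the width is 4 − 1 = 3 and tw(G) ≤ 3. Conversely, {1, 2, 4, 5} is a clique of size 4, and the vertices of any clique must share a bag in every tree decomposition; so some bag has ≥ 4 vertices and tw(G) ≥ 3. Therefore the treewidth is 3.

3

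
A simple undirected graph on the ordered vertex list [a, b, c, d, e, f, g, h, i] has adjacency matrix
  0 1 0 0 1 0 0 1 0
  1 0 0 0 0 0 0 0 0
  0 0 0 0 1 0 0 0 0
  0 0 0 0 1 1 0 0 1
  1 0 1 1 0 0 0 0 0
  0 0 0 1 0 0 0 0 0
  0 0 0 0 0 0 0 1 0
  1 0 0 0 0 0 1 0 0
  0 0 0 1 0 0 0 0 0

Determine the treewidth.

1

A width-1 tree decomposition is:
Bags: B1 = {c, e}  B2 = {a, e}  B3 = {a, h}  B4 = {g, h}  B5 = {d, e}  B6 = {d, i}  B7 = {d, f}  B8 = {a, b}
Tree: B1–B2, B2–B3, B3–B4, B1–B5, B5–B6, B5–B7, B2–B8
Every bag has size at most 2, so the width is 2 − 1 = 1 and tw(G) ≤ 1. G has an edge, so its treewidth is at least 1. Therefore the treewidth is 1.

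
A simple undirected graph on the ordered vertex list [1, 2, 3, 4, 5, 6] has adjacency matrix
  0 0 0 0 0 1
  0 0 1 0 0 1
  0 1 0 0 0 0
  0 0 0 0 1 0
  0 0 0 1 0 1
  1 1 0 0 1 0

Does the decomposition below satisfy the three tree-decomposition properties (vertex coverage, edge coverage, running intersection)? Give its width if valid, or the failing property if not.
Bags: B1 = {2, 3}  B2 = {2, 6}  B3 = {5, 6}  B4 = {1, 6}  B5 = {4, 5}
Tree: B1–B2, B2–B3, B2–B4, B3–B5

Checking the three conditions: (i) the bags cover all of {1, 2, 3, 4, 5, 6}; (ii) for each edge, some bag contains both endpoints; (iii) the bags containing any fixed vertex form a subtree. All hold, so the decomposition is valid with width 2 − 1 = 1.

Yes; width 1.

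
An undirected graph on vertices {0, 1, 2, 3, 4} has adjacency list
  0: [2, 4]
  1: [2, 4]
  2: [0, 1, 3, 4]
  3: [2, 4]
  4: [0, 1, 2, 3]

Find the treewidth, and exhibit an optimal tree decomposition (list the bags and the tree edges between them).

Each bag holds 3 vertices, so the decomposition has width 2, which upper-bounds the treewidth. On the other hand G contains the 3-clique {0, 2, 4}. A clique must lie in a single bag of any decomposition, so no decomposition can have width below 2. Hence tw(G) = 2 exactly.

Treewidth 2.
One such decomposition:
Bags: B1 = {2, 3, 4}  B2 = {1, 2, 4}  B3 = {0, 2, 4}
Tree: B1–B2, B2–B3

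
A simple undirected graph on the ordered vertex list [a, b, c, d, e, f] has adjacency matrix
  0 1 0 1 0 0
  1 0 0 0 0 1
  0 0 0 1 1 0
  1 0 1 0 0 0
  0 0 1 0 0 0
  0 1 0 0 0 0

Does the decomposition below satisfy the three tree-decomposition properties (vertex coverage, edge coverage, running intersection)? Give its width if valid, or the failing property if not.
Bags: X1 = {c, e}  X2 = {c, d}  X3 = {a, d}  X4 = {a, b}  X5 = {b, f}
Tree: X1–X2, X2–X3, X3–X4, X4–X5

Every vertex of G appears in some bag (union = {a, b, c, d, e, f}); every edge is covered by a bag; and for each vertex v the set of bags containing v is connected in the bag tree. The decomposition is therefore valid. The largest bag has 2 vertices, so the width is 1.

Yes; width 1.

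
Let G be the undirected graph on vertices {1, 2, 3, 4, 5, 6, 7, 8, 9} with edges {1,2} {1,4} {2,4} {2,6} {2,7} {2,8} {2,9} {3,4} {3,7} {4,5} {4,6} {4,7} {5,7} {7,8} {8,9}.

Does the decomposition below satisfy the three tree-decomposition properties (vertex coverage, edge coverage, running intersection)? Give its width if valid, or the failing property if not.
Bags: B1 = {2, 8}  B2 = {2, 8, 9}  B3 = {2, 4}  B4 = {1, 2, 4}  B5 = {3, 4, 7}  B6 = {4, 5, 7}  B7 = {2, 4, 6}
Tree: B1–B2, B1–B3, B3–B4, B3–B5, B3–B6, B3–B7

No — edge (8,7) lies in no bag.

A tree decomposition must satisfy three properties: every vertex lies in some bag; for every edge, both endpoints lie together in some bag; and for every vertex, the bags containing it form a connected subtree. Here edge (8,7) lies in no bag, so the decomposition is invalid.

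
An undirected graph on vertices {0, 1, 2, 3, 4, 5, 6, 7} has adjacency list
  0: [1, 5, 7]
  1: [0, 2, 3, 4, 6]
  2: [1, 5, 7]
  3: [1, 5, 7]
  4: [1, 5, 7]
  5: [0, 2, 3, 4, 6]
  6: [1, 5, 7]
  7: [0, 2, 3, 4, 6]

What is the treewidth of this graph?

3

A width-3 tree decomposition is:
Bags: B1 = {1, 5, 6, 7}  B2 = {0, 1, 5, 7}  B3 = {1, 4, 5, 7}  B4 = {1, 2, 5, 7}  B5 = {1, 3, 5, 7}
Tree: B1–B2, B2–B3, B3–B4, B4–B5
The largest bag has 4 vertices, giving width 3; this decomposition certifies tw(G) ≤ 3. For the lower bound: the 4 vertex sets {1,6}, {0,5}, {7}, {4} are disjoint, each induces a connected subgraph, and every pair is joined by at least one edge of G. Contracting each set to a single vertex therefore yields K_{4} as a minor, and since treewidth is minor-monotone, tw(G) ≥ tw(K_{4}) = 3. Combining the bounds, tw(G) = 3.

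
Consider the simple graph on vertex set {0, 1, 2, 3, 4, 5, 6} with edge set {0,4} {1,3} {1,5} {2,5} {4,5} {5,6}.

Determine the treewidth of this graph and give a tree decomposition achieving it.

The largest bag has 2 vertices, giving width 1; this decomposition certifies tw(G) ≤ 1. Any graph with an edge has treewidth ≥ 1, and G has the edge 1–5. Combining the bounds, tw(G) = 1.

Treewidth 1.
One optimal decomposition is:
Bags: B1 = {1, 5}  B2 = {4, 5}  B3 = {1, 3}  B4 = {2, 5}  B5 = {5, 6}  B6 = {0, 4}
Tree: B1–B2, B1–B3, B2–B4, B4–B5, B2–B6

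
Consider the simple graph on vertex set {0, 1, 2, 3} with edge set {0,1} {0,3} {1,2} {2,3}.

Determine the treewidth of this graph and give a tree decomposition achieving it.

Each bag holds 3 vertices, so the decomposition has width 2, which upper-bounds the treewidth. The edges 0–1–2–3–0 form a cycle, so G is not a tree and its treewidth is at least 2. Hence tw(G) = 2 exactly.

Treewidth 2.
One such decomposition:
Bags: B1 = {0, 1, 2}  B2 = {0, 2, 3}
Tree: B1–B2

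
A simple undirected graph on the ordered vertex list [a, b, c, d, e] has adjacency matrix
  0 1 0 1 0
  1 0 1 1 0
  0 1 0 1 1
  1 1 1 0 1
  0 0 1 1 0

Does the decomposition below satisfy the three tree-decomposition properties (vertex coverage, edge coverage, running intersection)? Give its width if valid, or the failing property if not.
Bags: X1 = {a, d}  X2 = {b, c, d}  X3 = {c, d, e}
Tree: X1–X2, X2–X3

No — edge (b,a) lies in no bag.

A tree decomposition must satisfy three properties: every vertex lies in some bag; for every edge, both endpoints lie together in some bag; and for every vertex, the bags containing it form a connected subtree. Here edge (b,a) lies in no bag, so the decomposition is invalid.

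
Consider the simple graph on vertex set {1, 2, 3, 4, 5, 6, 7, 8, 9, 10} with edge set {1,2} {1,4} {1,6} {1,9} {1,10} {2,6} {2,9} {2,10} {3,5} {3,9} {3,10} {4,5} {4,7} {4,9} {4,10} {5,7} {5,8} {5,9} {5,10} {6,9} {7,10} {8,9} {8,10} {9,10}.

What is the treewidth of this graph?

3

A width-3 tree decomposition is:
Bags: B1 = {4, 5, 9, 10}  B2 = {1, 4, 9, 10}  B3 = {1, 2, 9, 10}  B4 = {5, 8, 9, 10}  B5 = {3, 5, 9, 10}  B6 = {1, 2, 6, 9}  B7 = {4, 5, 7, 10}
Tree: B1–B2, B2–B3, B1–B4, B4–B5, B3–B6, B1–B7
Each bag holds 4 vertices, so the decomposition has width 3, which upper-bounds the treewidth. On the other hand G contains the 4-clique {1, 2, 9, 10}. A clique must lie in a single bag of any decomposition, so no decomposition can have width below 3. The upper and lower bounds meet at 3, so that is the treewidth.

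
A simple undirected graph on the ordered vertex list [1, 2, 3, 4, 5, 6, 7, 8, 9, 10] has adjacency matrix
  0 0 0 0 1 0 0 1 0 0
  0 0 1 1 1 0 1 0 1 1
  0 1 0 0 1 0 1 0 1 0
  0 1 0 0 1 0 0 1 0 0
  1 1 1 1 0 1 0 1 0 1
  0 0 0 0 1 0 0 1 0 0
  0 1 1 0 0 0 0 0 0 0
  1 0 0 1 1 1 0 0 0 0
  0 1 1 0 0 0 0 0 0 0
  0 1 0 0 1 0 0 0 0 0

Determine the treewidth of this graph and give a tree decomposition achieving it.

Treewidth 2.
Bags: B1 = {2, 3, 7}  B2 = {2, 3, 5}  B3 = {2, 5, 10}  B4 = {2, 4, 5}  B5 = {2, 3, 9}  B6 = {4, 5, 8}  B7 = {1, 5, 8}  B8 = {5, 6, 8}
Tree: B1–B2, B2–B3, B2–B4, B2–B5, B4–B6, B6–B7, B6–B8

Every bag has size at most 3, so the width is 3 − 1 = 2 and tw(G) ≤ 2. For the lower bound, the 3 vertices {2, 3, 9} are pairwise adjacent, and any tree decomposition puts a clique entirely inside one bag — forcing width ≥ 2. Hence tw(G) = 2 exactly.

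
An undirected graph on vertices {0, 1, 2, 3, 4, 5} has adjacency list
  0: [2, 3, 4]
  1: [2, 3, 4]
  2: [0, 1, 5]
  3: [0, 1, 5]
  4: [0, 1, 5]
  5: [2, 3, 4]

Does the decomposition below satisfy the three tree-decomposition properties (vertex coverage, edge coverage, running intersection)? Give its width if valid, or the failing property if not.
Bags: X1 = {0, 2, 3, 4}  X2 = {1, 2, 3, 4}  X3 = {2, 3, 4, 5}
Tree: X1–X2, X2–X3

Yes; width 3.

Vertex coverage: the bags together contain {0, 1, 2, 3, 4, 5}, the full vertex set. Edge coverage: each edge of G has both endpoints in at least one bag. Running intersection: for every vertex, the bags containing it form a connected subtree. All three properties hold, so this is a valid tree decomposition of width max|bag| − 1 = 3, and hence tw(G) ≤ 3.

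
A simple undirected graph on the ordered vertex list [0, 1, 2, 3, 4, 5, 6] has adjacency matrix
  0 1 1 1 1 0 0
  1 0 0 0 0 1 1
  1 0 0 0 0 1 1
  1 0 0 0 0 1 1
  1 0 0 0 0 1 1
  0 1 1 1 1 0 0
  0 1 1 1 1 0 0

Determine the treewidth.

3

A width-3 tree decomposition is:
Bags: B1 = {0, 3, 5, 6}  B2 = {0, 2, 5, 6}  B3 = {0, 4, 5, 6}  B4 = {0, 1, 5, 6}
Tree: B1–B2, B2–B3, B3–B4
Each bag holds 4 vertices, so the decomposition has width 3, which upper-bounds the treewidth. For the lower bound: the 4 vertex sets {3,6}, {2,5}, {0}, {4} are disjoint, each induces a connected subgraph, and every pair is joined by at least one edge of G. Contracting each set to a single vertex therefore yields K_{4} as a minor, and since treewidth is minor-monotone, tw(G) ≥ tw(K_{4}) = 3. Hence tw(G) = 3 exactly.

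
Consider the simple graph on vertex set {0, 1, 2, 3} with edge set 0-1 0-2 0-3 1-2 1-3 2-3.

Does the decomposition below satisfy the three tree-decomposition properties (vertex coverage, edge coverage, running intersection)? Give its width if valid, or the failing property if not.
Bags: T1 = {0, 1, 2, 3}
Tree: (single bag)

Every vertex of G appears in some bag (union = {0, 1, 2, 3}); every edge is covered by a bag; and for each vertex v the set of bags containing v is connected in the bag tree. The decomposition is therefore valid. The largest bag has 4 vertices, so the width is 3.

Yes; width 3.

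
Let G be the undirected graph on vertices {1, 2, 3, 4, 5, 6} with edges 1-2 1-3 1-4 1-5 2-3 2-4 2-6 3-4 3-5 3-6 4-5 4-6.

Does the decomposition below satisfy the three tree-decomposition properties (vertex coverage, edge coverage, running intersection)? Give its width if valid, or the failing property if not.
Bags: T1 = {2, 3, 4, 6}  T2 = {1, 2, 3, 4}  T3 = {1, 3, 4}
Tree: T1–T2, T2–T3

No — vertex 5 appears in no bag.

A tree decomposition must satisfy three properties: every vertex lies in some bag; for every edge, both endpoints lie together in some bag; and for every vertex, the bags containing it form a connected subtree. Here vertex 5 appears in no bag, so the decomposition is invalid.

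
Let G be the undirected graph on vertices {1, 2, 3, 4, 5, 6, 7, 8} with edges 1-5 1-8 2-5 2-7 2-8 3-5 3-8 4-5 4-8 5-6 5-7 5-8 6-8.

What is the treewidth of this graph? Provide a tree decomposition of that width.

Every bag has size at most 3, so the width is 3 − 1 = 2 and tw(G) ≤ 2. For the lower bound, the 3 vertices {1, 5, 8} are pairwise adjacent, and any tree decomposition puts a clique entirely inside one bag — forcing width ≥ 2. The upper and lower bounds meet at 2, so that is the treewidth.

Treewidth 2.
One such decomposition:
Bags: B1 = {3, 5, 8}  B2 = {2, 5, 8}  B3 = {2, 5, 7}  B4 = {4, 5, 8}  B5 = {5, 6, 8}  B6 = {1, 5, 8}
Tree: B1–B2, B2–B3, B2–B4, B4–B5, B1–B6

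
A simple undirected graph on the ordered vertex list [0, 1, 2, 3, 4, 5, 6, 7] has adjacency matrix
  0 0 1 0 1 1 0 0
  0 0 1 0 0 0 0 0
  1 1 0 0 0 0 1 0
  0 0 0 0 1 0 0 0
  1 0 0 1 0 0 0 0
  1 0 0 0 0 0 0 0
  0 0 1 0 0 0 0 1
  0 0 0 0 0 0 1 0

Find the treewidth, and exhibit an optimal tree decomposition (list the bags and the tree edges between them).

Every bag has size at most 2, so the width is 2 − 1 = 1 and tw(G) ≤ 1. G has an edge, so its treewidth is at least 1. The upper and lower bounds meet at 1, so that is the treewidth.

Treewidth 1.
One optimal decomposition is:
Bags: B1 = {0, 2}  B2 = {2, 6}  B3 = {0, 4}  B4 = {3, 4}  B5 = {6, 7}  B6 = {1, 2}  B7 = {0, 5}
Tree: B1–B2, B1–B3, B3–B4, B2–B5, B1–B6, B1–B7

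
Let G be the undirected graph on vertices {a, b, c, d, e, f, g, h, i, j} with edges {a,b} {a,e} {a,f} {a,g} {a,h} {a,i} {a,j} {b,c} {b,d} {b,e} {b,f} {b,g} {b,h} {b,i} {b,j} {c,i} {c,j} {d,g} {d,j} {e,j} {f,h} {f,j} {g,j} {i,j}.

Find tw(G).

3

A width-3 tree decomposition is:
Bags: B1 = {a, b, i, j}  B2 = {a, b, g, j}  B3 = {a, b, f, j}  B4 = {b, c, i, j}  B5 = {a, b, f, h}  B6 = {a, b, e, j}  B7 = {b, d, g, j}
Tree: B1–B2, B1–B3, B1–B4, B3–B5, B2–B6, B2–B7
Every bag has size at most 4, so the width is 4 − 1 = 3 and tw(G) ≤ 3. Conversely, {b, d, g, j} is a clique of size 4, and the vertices of any clique must share a bag in every tree decomposition; so some bag has ≥ 4 vertices and tw(G) ≥ 3. Combining the bounds, tw(G) = 3.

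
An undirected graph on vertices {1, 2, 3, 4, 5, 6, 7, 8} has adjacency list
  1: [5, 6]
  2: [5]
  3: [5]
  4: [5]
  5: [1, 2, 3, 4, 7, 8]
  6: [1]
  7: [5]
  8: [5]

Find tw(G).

1

A width-1 tree decomposition is:
Bags: B1 = {4, 5}  B2 = {5, 8}  B3 = {1, 5}  B4 = {3, 5}  B5 = {2, 5}  B6 = {1, 6}  B7 = {5, 7}
Tree: B1–B2, B2–B3, B2–B4, B3–B5, B3–B6, B5–B7
The largest bag has 2 vertices, giving width 1; this decomposition certifies tw(G) ≤ 1. Any graph with an edge has treewidth ≥ 1, and G has the edge 4–5. Therefore the treewidth is 1.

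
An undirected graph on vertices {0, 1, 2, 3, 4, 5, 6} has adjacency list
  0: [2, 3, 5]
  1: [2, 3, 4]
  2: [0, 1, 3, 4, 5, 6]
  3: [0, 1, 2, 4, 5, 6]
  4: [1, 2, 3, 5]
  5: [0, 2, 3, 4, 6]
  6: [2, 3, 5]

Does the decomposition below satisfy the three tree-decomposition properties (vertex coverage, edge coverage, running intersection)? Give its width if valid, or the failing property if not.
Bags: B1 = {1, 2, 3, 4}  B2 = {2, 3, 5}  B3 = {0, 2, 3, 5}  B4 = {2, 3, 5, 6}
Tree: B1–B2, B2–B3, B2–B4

No — edge (4,5) lies in no bag.

A tree decomposition must satisfy three properties: every vertex lies in some bag; for every edge, both endpoints lie together in some bag; and for every vertex, the bags containing it form a connected subtree. Here edge (4,5) lies in no bag, so the decomposition is invalid.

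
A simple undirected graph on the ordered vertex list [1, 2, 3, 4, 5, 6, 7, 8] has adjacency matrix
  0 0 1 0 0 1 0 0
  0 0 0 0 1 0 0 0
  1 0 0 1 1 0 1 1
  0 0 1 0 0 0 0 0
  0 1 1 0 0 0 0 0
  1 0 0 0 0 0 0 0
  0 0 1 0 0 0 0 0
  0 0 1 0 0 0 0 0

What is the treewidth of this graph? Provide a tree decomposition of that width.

Treewidth 1.
Bags: B1 = {1, 3}  B2 = {3, 7}  B3 = {3, 8}  B4 = {3, 4}  B5 = {3, 5}  B6 = {1, 6}  B7 = {2, 5}
Tree: B1–B2, B1–B3, B3–B4, B1–B5, B1–B6, B5–B7

Every bag has size at most 2, so the width is 2 − 1 = 1 and tw(G) ≤ 1. Any graph with an edge has treewidth ≥ 1, and G has the edge 3–1. Therefore the treewidth is 1.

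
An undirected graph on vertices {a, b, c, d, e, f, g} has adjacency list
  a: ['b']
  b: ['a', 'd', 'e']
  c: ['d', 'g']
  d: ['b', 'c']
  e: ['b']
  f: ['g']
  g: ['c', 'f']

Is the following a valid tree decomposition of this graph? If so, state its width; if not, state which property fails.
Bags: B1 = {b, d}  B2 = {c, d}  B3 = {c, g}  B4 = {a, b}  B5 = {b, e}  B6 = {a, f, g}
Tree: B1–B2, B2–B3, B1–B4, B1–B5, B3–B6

A tree decomposition must satisfy three properties: every vertex lies in some bag; for every edge, both endpoints lie together in some bag; and for every vertex, the bags containing it form a connected subtree. Here bags containing vertex a are not connected in the tree, so the decomposition is invalid.

No — bags containing vertex a are not connected in the tree.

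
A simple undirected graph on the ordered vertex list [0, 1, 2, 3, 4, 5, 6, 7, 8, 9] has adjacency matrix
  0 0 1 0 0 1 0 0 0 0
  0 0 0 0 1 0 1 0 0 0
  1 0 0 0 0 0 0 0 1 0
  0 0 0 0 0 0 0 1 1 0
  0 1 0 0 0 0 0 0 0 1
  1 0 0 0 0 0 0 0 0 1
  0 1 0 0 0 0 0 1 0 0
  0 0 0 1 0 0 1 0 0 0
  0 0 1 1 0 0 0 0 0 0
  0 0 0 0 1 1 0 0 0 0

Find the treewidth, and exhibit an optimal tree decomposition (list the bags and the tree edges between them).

Every bag has size at most 3, so the width is 3 − 1 = 2 and tw(G) ≤ 2. Since 2–0–5–9–4–1–6–7–3–8–2 is a cycle in G, G is not acyclic. Forests are exactly the graphs of treewidth ≤ 1, so tw(G) ≥ 2. The upper and lower bounds meet at 2, so that is the treewidth.

Treewidth 2.
One optimal decomposition is:
Bags: B1 = {0, 2, 5}  B2 = {2, 5, 9}  B3 = {2, 4, 9}  B4 = {1, 2, 4}  B5 = {1, 2, 6}  B6 = {2, 6, 7}  B7 = {2, 3, 7}  B8 = {2, 3, 8}
Tree: B1–B2, B2–B3, B3–B4, B4–B5, B5–B6, B6–B7, B7–B8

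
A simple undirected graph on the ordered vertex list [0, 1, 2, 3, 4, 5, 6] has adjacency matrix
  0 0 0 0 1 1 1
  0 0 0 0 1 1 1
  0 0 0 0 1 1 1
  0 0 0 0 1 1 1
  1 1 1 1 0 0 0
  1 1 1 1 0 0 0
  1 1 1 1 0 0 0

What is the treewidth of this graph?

A width-3 tree decomposition is:
Bags: B1 = {3, 4, 5, 6}  B2 = {0, 4, 5, 6}  B3 = {1, 4, 5, 6}  B4 = {2, 4, 5, 6}
Tree: B1–B2, B2–B3, B3–B4
Each bag holds 4 vertices, so the decomposition has width 3, which upper-bounds the treewidth. For the lower bound: the 4 vertex sets {3,6}, {0,5}, {4}, {1} are disjoint, each induces a connected subgraph, and every pair is joined by at least one edge of G. Contracting each set to a single vertex therefore yields K_{4} as a minor, and since treewidth is minor-monotone, tw(G) ≥ tw(K_{4}) = 3. Therefore the treewidth is 3.

3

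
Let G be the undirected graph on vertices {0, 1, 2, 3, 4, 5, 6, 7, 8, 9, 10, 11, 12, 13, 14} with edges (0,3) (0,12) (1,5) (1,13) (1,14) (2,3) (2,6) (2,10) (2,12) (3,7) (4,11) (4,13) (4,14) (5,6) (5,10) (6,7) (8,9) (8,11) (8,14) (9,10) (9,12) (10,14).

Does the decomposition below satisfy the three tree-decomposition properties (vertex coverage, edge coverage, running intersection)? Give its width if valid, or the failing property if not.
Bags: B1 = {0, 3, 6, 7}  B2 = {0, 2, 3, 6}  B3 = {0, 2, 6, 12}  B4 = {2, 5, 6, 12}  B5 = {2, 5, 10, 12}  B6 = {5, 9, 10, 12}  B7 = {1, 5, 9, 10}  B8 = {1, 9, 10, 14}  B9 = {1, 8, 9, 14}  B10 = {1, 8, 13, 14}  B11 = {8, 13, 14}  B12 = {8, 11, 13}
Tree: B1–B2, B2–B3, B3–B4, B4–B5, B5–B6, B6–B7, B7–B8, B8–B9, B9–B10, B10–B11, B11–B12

No — vertex 4 appears in no bag.

A tree decomposition must satisfy three properties: every vertex lies in some bag; for every edge, both endpoints lie together in some bag; and for every vertex, the bags containing it form a connected subtree. Here vertex 4 appears in no bag, so the decomposition is invalid.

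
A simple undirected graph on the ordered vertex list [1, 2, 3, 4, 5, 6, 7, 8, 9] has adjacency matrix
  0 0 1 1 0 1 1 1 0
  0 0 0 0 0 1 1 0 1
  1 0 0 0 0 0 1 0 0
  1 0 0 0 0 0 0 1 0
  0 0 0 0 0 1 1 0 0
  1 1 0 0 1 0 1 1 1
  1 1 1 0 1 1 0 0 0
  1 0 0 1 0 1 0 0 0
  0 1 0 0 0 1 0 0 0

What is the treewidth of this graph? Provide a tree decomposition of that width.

Each bag holds 3 vertices, so the decomposition has width 2, which upper-bounds the treewidth. Conversely, {1, 3, 7} is a clique of size 3, and the vertices of any clique must share a bag in every tree decomposition; so some bag has ≥ 3 vertices and tw(G) ≥ 2. Hence tw(G) = 2 exactly.

Treewidth 2.
Bags: B1 = {2, 6, 7}  B2 = {5, 6, 7}  B3 = {2, 6, 9}  B4 = {1, 6, 7}  B5 = {1, 3, 7}  B6 = {1, 6, 8}  B7 = {1, 4, 8}
Tree: B1–B2, B1–B3, B2–B4, B4–B5, B4–B6, B6–B7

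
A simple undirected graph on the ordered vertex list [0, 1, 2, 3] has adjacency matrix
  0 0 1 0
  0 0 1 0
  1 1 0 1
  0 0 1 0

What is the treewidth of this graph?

1

A width-1 tree decomposition is:
Bags: B1 = {0, 2}  B2 = {2, 3}  B3 = {1, 2}
Tree: B1–B2, B1–B3
Each bag holds 2 vertices, so the decomposition has width 1, which upper-bounds the treewidth. G has an edge, so its treewidth is at least 1. Combining the bounds, tw(G) = 1.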